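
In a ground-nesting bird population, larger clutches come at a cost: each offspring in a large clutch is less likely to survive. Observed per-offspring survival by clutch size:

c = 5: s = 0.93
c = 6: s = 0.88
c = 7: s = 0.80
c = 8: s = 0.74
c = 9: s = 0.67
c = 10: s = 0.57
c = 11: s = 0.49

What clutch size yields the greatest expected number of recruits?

Expected recruits = c × s(c):
  c=5: 5 × 0.93 = 4.650
  c=6: 6 × 0.88 = 5.280
  c=7: 7 × 0.80 = 5.600
  c=8: 8 × 0.74 = 5.920
  c=9: 9 × 0.67 = 6.030
  c=10: 10 × 0.57 = 5.700
  c=11: 11 × 0.49 = 5.390
Maximum at c = 9 (6.030 recruits).

9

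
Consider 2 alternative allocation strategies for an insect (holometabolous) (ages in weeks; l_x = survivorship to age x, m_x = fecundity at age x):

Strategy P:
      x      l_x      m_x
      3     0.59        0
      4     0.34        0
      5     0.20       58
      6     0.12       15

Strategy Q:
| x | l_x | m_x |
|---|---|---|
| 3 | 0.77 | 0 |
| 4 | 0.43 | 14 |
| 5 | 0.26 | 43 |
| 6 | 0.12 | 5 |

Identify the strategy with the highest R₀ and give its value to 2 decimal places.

17.80

Strategy P: R₀ = 0.59×0 + 0.34×0 + 0.20×58 + 0.12×15 = 13.4000
Strategy Q: R₀ = 0.77×0 + 0.43×14 + 0.26×43 + 0.12×5 = 17.8000
Highest R₀: strategy Q with 17.8000.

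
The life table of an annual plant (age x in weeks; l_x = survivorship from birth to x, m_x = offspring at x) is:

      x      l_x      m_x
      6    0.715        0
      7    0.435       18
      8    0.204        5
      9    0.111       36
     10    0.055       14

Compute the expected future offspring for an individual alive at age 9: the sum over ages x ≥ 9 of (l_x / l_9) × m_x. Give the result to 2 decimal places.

42.94

l_9 = 0.111. Conditional survival from age 9 to x is l_x / l_9.
  x=9: (0.111/0.111) × 36 = 36.0000
  x=10: (0.055/0.111) × 14 = 6.9369
Sum = 36.0000 + 6.9369 = 42.9369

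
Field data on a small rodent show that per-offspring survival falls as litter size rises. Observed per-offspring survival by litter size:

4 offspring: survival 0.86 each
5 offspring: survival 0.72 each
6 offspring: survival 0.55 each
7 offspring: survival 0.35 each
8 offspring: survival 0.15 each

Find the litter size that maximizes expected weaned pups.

5

Expected weaned pups = c × s(c):
  c=4: 4 × 0.86 = 3.440
  c=5: 5 × 0.72 = 3.600
  c=6: 6 × 0.55 = 3.300
  c=7: 7 × 0.35 = 2.450
  c=8: 8 × 0.15 = 1.200
Maximum at c = 5 (3.600 weaned pups).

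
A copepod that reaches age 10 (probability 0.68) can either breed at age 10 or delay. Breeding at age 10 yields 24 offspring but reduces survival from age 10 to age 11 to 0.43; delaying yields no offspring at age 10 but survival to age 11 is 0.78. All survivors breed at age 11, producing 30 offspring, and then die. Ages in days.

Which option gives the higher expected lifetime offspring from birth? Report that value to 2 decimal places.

25.09

breed at age 10: R₀ = 0.68 × (24 + 0.43 × 30) = 0.68 × 36.9000 = 25.0920
delay to age 11: R₀ = 0.68 × (0.78 × 30) = 0.68 × 23.4000 = 15.9120
Higher: breed at age 10 (25.0920).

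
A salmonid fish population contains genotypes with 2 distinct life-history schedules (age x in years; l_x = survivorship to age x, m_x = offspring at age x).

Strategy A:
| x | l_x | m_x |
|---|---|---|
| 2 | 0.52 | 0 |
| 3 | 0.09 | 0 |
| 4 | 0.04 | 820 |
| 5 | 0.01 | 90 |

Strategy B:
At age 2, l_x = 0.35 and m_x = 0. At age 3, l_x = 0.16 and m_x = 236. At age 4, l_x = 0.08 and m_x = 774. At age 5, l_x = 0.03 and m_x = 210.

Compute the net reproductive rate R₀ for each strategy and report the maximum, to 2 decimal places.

105.98

Strategy A: R₀ = 0.52×0 + 0.09×0 + 0.04×820 + 0.01×90 = 33.7000
Strategy B: R₀ = 0.35×0 + 0.16×236 + 0.08×774 + 0.03×210 = 105.9800
Highest R₀: strategy B with 105.9800.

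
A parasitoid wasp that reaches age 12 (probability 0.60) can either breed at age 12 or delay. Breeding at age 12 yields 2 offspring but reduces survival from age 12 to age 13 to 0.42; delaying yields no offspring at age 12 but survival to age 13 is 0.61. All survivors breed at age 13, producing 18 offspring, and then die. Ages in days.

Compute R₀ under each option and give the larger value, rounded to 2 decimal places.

6.59

breed at age 12: R₀ = 0.60 × (2 + 0.42 × 18) = 0.60 × 9.5600 = 5.7360
delay to age 13: R₀ = 0.60 × (0.61 × 18) = 0.60 × 10.9800 = 6.5880
Higher: delay to age 13 (6.5880).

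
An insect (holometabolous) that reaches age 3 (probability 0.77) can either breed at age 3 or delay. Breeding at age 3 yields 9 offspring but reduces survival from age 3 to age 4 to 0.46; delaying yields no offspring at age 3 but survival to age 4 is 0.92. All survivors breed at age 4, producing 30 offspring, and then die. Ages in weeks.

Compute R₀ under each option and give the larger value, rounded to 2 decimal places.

breed at age 3: R₀ = 0.77 × (9 + 0.46 × 30) = 0.77 × 22.8000 = 17.5560
delay to age 4: R₀ = 0.77 × (0.92 × 30) = 0.77 × 27.6000 = 21.2520
Higher: delay to age 4 (21.2520).

21.25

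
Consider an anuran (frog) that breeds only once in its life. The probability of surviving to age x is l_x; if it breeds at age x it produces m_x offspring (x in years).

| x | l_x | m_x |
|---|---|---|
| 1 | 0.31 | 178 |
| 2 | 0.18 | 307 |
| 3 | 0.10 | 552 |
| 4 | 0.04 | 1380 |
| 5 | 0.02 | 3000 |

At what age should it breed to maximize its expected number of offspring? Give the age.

5

Expected offspring if breeding at age x = l_x × m_x:
  age 1: 0.31 × 178 = 55.180
  age 2: 0.18 × 307 = 55.260
  age 3: 0.10 × 552 = 55.200
  age 4: 0.04 × 1380 = 55.200
  age 5: 0.02 × 3000 = 60.000
Maximum at age 5 (60.000).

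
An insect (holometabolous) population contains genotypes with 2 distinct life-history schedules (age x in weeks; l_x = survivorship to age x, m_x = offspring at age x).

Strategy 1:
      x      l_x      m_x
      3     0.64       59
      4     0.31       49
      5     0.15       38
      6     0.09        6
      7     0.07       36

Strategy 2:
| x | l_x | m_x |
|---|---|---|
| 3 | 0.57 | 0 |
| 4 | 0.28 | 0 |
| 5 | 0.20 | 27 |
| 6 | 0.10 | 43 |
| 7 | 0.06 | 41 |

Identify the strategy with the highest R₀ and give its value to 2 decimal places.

61.71

Strategy 1: R₀ = 0.64×59 + 0.31×49 + 0.15×38 + 0.09×6 + 0.07×36 = 61.7100
Strategy 2: R₀ = 0.57×0 + 0.28×0 + 0.20×27 + 0.10×43 + 0.06×41 = 12.1600
Highest R₀: strategy 1 with 61.7100.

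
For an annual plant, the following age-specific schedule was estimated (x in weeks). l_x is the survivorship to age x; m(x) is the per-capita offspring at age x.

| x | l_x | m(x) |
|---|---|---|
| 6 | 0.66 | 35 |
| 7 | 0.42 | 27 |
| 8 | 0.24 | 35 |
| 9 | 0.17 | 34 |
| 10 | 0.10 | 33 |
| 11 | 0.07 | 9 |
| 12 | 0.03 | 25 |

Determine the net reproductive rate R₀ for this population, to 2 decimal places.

53.30

R₀ = Σ l_x m(x):
  age 6: 0.66 × 35 = 23.1000
  age 7: 0.42 × 27 = 11.3400
  age 8: 0.24 × 35 = 8.4000
  age 9: 0.17 × 34 = 5.7800
  age 10: 0.10 × 33 = 3.3000
  age 11: 0.07 × 9 = 0.6300
  age 12: 0.03 × 25 = 0.7500
R₀ = 23.1000 + 11.3400 + 8.4000 + 5.7800 + 3.3000 + 0.6300 + 0.7500 = 53.3000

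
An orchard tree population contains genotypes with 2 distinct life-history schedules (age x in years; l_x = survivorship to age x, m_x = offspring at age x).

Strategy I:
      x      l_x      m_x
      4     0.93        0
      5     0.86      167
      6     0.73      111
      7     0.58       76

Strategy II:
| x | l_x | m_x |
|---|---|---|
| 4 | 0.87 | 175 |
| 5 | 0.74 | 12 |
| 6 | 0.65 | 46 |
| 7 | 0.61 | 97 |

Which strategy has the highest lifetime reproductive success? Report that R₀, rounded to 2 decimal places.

Strategy I: R₀ = 0.93×0 + 0.86×167 + 0.73×111 + 0.58×76 = 268.7300
Strategy II: R₀ = 0.87×175 + 0.74×12 + 0.65×46 + 0.61×97 = 250.2000
Highest R₀: strategy I with 268.7300.

268.73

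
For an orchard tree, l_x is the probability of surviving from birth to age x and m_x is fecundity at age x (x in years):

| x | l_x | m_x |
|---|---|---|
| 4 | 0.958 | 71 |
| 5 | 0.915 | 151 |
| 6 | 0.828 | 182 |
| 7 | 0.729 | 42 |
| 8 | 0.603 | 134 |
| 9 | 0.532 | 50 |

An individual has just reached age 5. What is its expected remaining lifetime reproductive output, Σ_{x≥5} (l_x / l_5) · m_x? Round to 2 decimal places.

l_5 = 0.915. Conditional survival from age 5 to x is l_x / l_5.
  x=5: (0.915/0.915) × 151 = 151.0000
  x=6: (0.828/0.915) × 182 = 164.6951
  x=7: (0.729/0.915) × 42 = 33.4623
  x=8: (0.603/0.915) × 134 = 88.3082
  x=9: (0.532/0.915) × 50 = 29.0710
Sum = 151.0000 + 164.6951 + 33.4623 + 88.3082 + 29.0710 = 466.5366

466.54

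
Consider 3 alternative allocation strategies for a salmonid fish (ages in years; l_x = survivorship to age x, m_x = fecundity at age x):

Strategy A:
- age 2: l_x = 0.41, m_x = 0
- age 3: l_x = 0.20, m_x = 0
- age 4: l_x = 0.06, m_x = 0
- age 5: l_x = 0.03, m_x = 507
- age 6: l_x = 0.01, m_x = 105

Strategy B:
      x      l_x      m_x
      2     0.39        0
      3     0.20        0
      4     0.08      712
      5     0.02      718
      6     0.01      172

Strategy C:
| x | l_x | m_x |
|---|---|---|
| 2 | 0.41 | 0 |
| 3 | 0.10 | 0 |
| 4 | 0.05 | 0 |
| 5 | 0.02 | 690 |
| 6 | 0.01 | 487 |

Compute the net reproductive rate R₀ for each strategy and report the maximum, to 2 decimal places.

73.04

Strategy A: R₀ = 0.41×0 + 0.20×0 + 0.06×0 + 0.03×507 + 0.01×105 = 16.2600
Strategy B: R₀ = 0.39×0 + 0.20×0 + 0.08×712 + 0.02×718 + 0.01×172 = 73.0400
Strategy C: R₀ = 0.41×0 + 0.10×0 + 0.05×0 + 0.02×690 + 0.01×487 = 18.6700
Highest R₀: strategy B with 73.0400.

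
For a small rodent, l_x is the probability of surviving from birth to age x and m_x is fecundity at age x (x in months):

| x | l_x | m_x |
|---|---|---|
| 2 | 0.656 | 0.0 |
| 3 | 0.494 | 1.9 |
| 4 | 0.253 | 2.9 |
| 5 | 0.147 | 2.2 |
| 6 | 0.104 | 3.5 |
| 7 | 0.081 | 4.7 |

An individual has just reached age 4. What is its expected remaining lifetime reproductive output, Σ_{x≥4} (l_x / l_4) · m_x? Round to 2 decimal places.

l_4 = 0.253. Conditional survival from age 4 to x is l_x / l_4.
  x=4: (0.253/0.253) × 2.9 = 2.9000
  x=5: (0.147/0.253) × 2.2 = 1.2783
  x=6: (0.104/0.253) × 3.5 = 1.4387
  x=7: (0.081/0.253) × 4.7 = 1.5047
Sum = 2.9000 + 1.2783 + 1.4387 + 1.5047 = 7.1217

7.12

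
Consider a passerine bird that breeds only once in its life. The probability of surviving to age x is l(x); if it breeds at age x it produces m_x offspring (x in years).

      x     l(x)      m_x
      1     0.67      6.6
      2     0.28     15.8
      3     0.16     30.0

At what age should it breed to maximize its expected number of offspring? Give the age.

3

Expected offspring if breeding at age x = l(x) × m_x:
  age 1: 0.67 × 6.6 = 4.422
  age 2: 0.28 × 15.8 = 4.424
  age 3: 0.16 × 30.0 = 4.800
Maximum at age 3 (4.800).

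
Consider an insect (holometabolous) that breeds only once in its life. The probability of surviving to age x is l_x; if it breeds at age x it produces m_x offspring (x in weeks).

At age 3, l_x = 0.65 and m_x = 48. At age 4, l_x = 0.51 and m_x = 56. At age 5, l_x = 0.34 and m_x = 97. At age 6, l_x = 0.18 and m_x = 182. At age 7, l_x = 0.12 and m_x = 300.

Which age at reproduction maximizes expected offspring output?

7

Expected offspring if breeding at age x = l_x × m_x:
  age 3: 0.65 × 48 = 31.200
  age 4: 0.51 × 56 = 28.560
  age 5: 0.34 × 97 = 32.980
  age 6: 0.18 × 182 = 32.760
  age 7: 0.12 × 300 = 36.000
Maximum at age 7 (36.000).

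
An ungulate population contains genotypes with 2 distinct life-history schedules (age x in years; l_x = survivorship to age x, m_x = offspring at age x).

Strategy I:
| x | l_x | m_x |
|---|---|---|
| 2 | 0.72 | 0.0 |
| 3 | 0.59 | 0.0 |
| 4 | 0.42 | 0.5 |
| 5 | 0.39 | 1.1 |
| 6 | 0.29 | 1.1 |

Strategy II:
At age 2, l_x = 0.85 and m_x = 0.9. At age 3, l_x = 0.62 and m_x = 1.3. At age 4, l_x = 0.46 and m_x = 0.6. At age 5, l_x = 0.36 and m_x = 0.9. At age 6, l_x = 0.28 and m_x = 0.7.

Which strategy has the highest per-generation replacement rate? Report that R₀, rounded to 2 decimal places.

Strategy I: R₀ = 0.72×0.0 + 0.59×0.0 + 0.42×0.5 + 0.39×1.1 + 0.29×1.1 = 0.9580
Strategy II: R₀ = 0.85×0.9 + 0.62×1.3 + 0.46×0.6 + 0.36×0.9 + 0.28×0.7 = 2.3670
Highest R₀: strategy II with 2.3670.

2.37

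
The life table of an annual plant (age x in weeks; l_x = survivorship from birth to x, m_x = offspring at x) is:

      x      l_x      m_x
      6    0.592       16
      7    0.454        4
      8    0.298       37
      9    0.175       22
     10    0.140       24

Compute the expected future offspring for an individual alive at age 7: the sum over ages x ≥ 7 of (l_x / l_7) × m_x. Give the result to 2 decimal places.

l_7 = 0.454. Conditional survival from age 7 to x is l_x / l_7.
  x=7: (0.454/0.454) × 4 = 4.0000
  x=8: (0.298/0.454) × 37 = 24.2863
  x=9: (0.175/0.454) × 22 = 8.4802
  x=10: (0.140/0.454) × 24 = 7.4009
Sum = 4.0000 + 24.2863 + 8.4802 + 7.4009 = 44.1674

44.17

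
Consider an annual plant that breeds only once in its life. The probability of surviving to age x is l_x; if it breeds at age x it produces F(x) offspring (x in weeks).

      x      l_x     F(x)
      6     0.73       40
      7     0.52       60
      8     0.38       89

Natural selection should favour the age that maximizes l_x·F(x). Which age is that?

Expected offspring if breeding at age x = l_x × F(x):
  age 6: 0.73 × 40 = 29.200
  age 7: 0.52 × 60 = 31.200
  age 8: 0.38 × 89 = 33.820
Maximum at age 8 (33.820).

8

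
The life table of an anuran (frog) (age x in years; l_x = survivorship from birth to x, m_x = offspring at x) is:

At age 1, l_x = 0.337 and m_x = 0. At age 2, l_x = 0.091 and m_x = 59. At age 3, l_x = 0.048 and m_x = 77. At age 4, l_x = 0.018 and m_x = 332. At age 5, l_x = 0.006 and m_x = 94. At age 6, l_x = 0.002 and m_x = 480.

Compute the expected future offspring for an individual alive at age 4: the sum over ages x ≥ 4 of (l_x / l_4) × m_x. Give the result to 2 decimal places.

416.67

l_4 = 0.018. Conditional survival from age 4 to x is l_x / l_4.
  x=4: (0.018/0.018) × 332 = 332.0000
  x=5: (0.006/0.018) × 94 = 31.3333
  x=6: (0.002/0.018) × 480 = 53.3333
Sum = 332.0000 + 31.3333 + 53.3333 = 416.6667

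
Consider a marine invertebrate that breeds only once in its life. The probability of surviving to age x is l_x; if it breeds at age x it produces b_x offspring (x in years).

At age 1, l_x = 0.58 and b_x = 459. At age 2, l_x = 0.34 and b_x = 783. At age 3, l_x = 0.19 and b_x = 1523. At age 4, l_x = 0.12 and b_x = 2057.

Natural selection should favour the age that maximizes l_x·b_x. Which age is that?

Expected offspring if breeding at age x = l_x × b_x:
  age 1: 0.58 × 459 = 266.220
  age 2: 0.34 × 783 = 266.220
  age 3: 0.19 × 1523 = 289.370
  age 4: 0.12 × 2057 = 246.840
Maximum at age 3 (289.370).

3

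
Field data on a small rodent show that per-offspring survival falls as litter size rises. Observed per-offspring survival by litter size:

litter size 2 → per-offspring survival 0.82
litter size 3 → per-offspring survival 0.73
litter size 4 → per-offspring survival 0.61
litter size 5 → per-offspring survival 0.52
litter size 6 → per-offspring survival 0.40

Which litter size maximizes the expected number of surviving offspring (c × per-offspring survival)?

Expected surviving offspring = c × s(c):
  c=2: 2 × 0.82 = 1.640
  c=3: 3 × 0.73 = 2.190
  c=4: 4 × 0.61 = 2.440
  c=5: 5 × 0.52 = 2.600
  c=6: 6 × 0.40 = 2.400
Maximum at c = 5 (2.600 surviving offspring).

5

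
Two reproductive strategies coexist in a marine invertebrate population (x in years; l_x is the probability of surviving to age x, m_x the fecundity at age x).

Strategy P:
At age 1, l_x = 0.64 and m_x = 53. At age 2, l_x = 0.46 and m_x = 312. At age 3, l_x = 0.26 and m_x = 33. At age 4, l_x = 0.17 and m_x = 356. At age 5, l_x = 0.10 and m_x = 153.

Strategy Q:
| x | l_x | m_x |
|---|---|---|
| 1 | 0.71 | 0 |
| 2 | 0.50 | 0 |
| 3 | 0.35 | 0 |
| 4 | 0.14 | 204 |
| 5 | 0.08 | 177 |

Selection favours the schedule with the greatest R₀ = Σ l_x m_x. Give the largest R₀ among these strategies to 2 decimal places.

Strategy P: R₀ = 0.64×53 + 0.46×312 + 0.26×33 + 0.17×356 + 0.10×153 = 261.8400
Strategy Q: R₀ = 0.71×0 + 0.50×0 + 0.35×0 + 0.14×204 + 0.08×177 = 42.7200
Highest R₀: strategy P with 261.8400.

261.84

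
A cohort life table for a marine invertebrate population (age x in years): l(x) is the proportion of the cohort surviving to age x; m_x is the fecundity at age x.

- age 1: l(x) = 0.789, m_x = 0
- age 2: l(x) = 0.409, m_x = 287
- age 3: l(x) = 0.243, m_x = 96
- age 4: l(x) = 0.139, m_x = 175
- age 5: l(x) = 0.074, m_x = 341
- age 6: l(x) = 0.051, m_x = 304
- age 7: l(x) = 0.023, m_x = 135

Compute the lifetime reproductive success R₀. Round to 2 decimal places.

R₀ = Σ l(x) m_x:
  age 1: 0.789 × 0 = 0.0000
  age 2: 0.409 × 287 = 117.3830
  age 3: 0.243 × 96 = 23.3280
  age 4: 0.139 × 175 = 24.3250
  age 5: 0.074 × 341 = 25.2340
  age 6: 0.051 × 304 = 15.5040
  age 7: 0.023 × 135 = 3.1050
R₀ = 0.0000 + 117.3830 + 23.3280 + 24.3250 + 25.2340 + 15.5040 + 3.1050 = 208.8790

208.88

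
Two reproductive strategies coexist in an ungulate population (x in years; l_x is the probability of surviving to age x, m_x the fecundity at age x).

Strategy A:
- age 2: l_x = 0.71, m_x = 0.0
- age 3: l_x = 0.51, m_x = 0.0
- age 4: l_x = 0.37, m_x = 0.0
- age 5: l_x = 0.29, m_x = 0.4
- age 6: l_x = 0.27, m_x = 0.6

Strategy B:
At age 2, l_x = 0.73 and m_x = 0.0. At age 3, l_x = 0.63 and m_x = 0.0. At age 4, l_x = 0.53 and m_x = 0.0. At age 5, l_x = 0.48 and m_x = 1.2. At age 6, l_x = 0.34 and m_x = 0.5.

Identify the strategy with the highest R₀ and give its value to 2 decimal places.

0.75

Strategy A: R₀ = 0.71×0.0 + 0.51×0.0 + 0.37×0.0 + 0.29×0.4 + 0.27×0.6 = 0.2780
Strategy B: R₀ = 0.73×0.0 + 0.63×0.0 + 0.53×0.0 + 0.48×1.2 + 0.34×0.5 = 0.7460
Highest R₀: strategy B with 0.7460.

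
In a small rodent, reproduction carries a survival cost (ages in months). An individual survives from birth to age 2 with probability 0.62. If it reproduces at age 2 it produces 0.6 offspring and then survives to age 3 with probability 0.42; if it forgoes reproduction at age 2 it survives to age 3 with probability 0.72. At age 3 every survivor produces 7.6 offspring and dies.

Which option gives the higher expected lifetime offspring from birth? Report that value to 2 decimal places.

3.39

breed at age 2: R₀ = 0.62 × (0.6 + 0.42 × 7.6) = 0.62 × 3.7920 = 2.3510
delay to age 3: R₀ = 0.62 × (0.72 × 7.6) = 0.62 × 5.4720 = 3.3926
Higher: delay to age 3 (3.3926).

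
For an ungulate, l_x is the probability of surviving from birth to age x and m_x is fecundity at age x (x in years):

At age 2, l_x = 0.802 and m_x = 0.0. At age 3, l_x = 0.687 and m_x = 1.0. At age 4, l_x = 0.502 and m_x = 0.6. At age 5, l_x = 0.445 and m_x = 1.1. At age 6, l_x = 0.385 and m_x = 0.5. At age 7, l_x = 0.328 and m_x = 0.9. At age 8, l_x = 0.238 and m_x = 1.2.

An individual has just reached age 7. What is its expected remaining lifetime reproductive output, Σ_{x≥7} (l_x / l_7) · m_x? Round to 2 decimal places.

l_7 = 0.328. Conditional survival from age 7 to x is l_x / l_7.
  x=7: (0.328/0.328) × 0.9 = 0.9000
  x=8: (0.238/0.328) × 1.2 = 0.8707
Sum = 0.9000 + 0.8707 = 1.7707

1.77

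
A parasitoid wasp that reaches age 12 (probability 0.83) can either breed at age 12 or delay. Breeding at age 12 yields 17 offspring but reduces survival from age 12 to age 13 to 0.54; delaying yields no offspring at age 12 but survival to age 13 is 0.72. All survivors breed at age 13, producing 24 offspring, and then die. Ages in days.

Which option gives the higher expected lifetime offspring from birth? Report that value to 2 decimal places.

breed at age 12: R₀ = 0.83 × (17 + 0.54 × 24) = 0.83 × 29.9600 = 24.8668
delay to age 13: R₀ = 0.83 × (0.72 × 24) = 0.83 × 17.2800 = 14.3424
Higher: breed at age 12 (24.8668).

24.87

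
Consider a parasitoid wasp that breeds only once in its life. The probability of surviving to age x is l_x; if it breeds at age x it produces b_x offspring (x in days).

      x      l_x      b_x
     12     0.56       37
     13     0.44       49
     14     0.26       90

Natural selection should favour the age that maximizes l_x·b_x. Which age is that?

Expected offspring if breeding at age x = l_x × b_x:
  age 12: 0.56 × 37 = 20.720
  age 13: 0.44 × 49 = 21.560
  age 14: 0.26 × 90 = 23.400
Maximum at age 14 (23.400).

14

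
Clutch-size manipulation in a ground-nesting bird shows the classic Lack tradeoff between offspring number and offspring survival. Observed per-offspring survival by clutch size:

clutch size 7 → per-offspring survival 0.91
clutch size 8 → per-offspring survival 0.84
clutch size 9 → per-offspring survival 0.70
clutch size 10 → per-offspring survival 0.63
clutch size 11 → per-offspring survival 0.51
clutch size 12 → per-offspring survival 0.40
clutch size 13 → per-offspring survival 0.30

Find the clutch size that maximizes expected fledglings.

Expected fledglings = c × s(c):
  c=7: 7 × 0.91 = 6.370
  c=8: 8 × 0.84 = 6.720
  c=9: 9 × 0.70 = 6.300
  c=10: 10 × 0.63 = 6.300
  c=11: 11 × 0.51 = 5.610
  c=12: 12 × 0.40 = 4.800
  c=13: 13 × 0.30 = 3.900
Maximum at c = 8 (6.720 fledglings).

8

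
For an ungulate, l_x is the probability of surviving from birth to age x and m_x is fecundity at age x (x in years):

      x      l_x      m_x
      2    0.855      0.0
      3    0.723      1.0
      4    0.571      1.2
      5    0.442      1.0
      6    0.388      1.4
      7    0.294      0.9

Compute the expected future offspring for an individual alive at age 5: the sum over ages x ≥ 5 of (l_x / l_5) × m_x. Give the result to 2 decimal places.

l_5 = 0.442. Conditional survival from age 5 to x is l_x / l_5.
  x=5: (0.442/0.442) × 1.0 = 1.0000
  x=6: (0.388/0.442) × 1.4 = 1.2290
  x=7: (0.294/0.442) × 0.9 = 0.5986
Sum = 1.0000 + 1.2290 + 0.5986 = 2.8276

2.83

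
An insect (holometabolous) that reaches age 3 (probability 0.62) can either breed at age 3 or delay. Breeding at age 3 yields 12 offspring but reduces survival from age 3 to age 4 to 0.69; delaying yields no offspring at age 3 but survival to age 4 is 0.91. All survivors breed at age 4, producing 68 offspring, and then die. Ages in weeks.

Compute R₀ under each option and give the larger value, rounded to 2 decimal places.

breed at age 3: R₀ = 0.62 × (12 + 0.69 × 68) = 0.62 × 58.9200 = 36.5304
delay to age 4: R₀ = 0.62 × (0.91 × 68) = 0.62 × 61.8800 = 38.3656
Higher: delay to age 4 (38.3656).

38.37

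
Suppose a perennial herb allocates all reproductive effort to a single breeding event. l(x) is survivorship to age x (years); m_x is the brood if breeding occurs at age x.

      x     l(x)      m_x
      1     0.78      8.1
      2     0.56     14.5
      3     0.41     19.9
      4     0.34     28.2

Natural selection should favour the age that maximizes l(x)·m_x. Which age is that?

4

Expected offspring if breeding at age x = l(x) × m_x:
  age 1: 0.78 × 8.1 = 6.318
  age 2: 0.56 × 14.5 = 8.120
  age 3: 0.41 × 19.9 = 8.159
  age 4: 0.34 × 28.2 = 9.588
Maximum at age 4 (9.588).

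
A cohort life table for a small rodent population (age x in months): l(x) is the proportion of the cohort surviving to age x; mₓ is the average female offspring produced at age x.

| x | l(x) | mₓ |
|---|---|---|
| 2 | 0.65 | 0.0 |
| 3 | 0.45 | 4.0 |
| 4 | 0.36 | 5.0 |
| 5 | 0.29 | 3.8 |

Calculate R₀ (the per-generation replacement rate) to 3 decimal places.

R₀ = Σ l(x) mₓ:
  age 2: 0.65 × 0.0 = 0.0000
  age 3: 0.45 × 4.0 = 1.8000
  age 4: 0.36 × 5.0 = 1.8000
  age 5: 0.29 × 3.8 = 1.1020
R₀ = 0.0000 + 1.8000 + 1.8000 + 1.1020 = 4.7020

4.702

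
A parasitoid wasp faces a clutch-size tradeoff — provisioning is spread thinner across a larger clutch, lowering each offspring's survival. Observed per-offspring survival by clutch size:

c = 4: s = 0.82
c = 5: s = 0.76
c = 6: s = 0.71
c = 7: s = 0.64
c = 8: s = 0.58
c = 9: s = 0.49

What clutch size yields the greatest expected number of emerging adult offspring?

Expected emerging adult offspring = c × s(c):
  c=4: 4 × 0.82 = 3.280
  c=5: 5 × 0.76 = 3.800
  c=6: 6 × 0.71 = 4.260
  c=7: 7 × 0.64 = 4.480
  c=8: 8 × 0.58 = 4.640
  c=9: 9 × 0.49 = 4.410
Maximum at c = 8 (4.640 emerging adult offspring).

8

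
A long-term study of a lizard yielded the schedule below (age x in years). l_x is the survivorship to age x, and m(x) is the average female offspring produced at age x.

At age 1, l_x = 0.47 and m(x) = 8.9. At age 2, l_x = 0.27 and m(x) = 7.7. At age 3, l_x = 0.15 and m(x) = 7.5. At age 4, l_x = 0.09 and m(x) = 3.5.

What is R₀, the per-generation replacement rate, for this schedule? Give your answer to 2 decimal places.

7.70

R₀ = Σ l_x m(x):
  age 1: 0.47 × 8.9 = 4.1830
  age 2: 0.27 × 7.7 = 2.0790
  age 3: 0.15 × 7.5 = 1.1250
  age 4: 0.09 × 3.5 = 0.3150
R₀ = 4.1830 + 2.0790 + 1.1250 + 0.3150 = 7.7020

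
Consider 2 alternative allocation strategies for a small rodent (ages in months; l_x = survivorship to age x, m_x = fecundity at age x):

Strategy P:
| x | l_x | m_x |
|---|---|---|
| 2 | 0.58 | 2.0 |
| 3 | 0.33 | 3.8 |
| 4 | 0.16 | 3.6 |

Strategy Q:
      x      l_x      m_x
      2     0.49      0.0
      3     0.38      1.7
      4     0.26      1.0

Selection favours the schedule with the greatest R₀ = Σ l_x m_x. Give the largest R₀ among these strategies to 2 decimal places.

Strategy P: R₀ = 0.58×2.0 + 0.33×3.8 + 0.16×3.6 = 2.9900
Strategy Q: R₀ = 0.49×0.0 + 0.38×1.7 + 0.26×1.0 = 0.9060
Highest R₀: strategy P with 2.9900.

2.99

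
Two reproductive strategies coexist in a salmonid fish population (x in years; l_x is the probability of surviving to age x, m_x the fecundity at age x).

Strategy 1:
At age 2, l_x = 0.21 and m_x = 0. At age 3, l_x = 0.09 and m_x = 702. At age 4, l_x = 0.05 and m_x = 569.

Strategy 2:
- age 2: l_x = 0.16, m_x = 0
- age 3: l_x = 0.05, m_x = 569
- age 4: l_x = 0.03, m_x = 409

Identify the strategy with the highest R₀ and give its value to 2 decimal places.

Strategy 1: R₀ = 0.21×0 + 0.09×702 + 0.05×569 = 91.6300
Strategy 2: R₀ = 0.16×0 + 0.05×569 + 0.03×409 = 40.7200
Highest R₀: strategy 1 with 91.6300.

91.63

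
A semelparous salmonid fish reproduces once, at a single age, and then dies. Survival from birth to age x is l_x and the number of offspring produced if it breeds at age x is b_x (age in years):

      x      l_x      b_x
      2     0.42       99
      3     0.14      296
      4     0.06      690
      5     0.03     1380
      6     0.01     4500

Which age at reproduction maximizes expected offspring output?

6

Expected offspring if breeding at age x = l_x × b_x:
  age 2: 0.42 × 99 = 41.580
  age 3: 0.14 × 296 = 41.440
  age 4: 0.06 × 690 = 41.400
  age 5: 0.03 × 1380 = 41.400
  age 6: 0.01 × 4500 = 45.000
Maximum at age 6 (45.000).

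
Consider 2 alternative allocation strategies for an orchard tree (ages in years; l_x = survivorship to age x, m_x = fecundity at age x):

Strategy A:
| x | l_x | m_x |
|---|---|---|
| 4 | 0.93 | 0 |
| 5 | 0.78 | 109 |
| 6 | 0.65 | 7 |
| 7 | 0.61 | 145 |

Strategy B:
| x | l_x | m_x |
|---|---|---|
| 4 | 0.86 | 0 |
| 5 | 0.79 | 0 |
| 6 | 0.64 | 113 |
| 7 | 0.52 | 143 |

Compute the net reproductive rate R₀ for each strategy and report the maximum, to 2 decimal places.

178.02

Strategy A: R₀ = 0.93×0 + 0.78×109 + 0.65×7 + 0.61×145 = 178.0200
Strategy B: R₀ = 0.86×0 + 0.79×0 + 0.64×113 + 0.52×143 = 146.6800
Highest R₀: strategy A with 178.0200.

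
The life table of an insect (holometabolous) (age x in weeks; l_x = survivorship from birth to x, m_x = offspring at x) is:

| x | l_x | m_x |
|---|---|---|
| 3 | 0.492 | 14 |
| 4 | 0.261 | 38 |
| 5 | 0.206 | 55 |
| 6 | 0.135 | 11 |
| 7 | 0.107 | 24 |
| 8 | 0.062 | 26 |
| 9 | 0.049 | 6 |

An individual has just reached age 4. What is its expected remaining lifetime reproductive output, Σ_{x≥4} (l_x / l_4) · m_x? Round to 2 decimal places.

l_4 = 0.261. Conditional survival from age 4 to x is l_x / l_4.
  x=4: (0.261/0.261) × 38 = 38.0000
  x=5: (0.206/0.261) × 55 = 43.4100
  x=6: (0.135/0.261) × 11 = 5.6897
  x=7: (0.107/0.261) × 24 = 9.8391
  x=8: (0.062/0.261) × 26 = 6.1762
  x=9: (0.049/0.261) × 6 = 1.1264
Sum = 38.0000 + 43.4100 + 5.6897 + 9.8391 + 6.1762 + 1.1264 = 104.2414

104.24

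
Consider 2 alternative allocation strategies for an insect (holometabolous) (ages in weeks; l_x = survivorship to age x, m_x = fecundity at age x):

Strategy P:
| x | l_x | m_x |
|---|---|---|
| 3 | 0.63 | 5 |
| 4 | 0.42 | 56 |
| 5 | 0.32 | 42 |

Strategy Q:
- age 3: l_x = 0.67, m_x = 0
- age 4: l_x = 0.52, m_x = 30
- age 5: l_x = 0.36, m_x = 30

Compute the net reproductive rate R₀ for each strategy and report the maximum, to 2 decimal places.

40.11

Strategy P: R₀ = 0.63×5 + 0.42×56 + 0.32×42 = 40.1100
Strategy Q: R₀ = 0.67×0 + 0.52×30 + 0.36×30 = 26.4000
Highest R₀: strategy P with 40.1100.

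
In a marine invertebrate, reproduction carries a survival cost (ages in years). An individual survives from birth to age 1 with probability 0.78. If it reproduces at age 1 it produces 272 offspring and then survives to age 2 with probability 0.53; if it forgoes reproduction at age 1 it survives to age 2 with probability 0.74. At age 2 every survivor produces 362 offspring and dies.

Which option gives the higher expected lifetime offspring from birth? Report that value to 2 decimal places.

361.81

breed at age 1: R₀ = 0.78 × (272 + 0.53 × 362) = 0.78 × 463.8600 = 361.8108
delay to age 2: R₀ = 0.78 × (0.74 × 362) = 0.78 × 267.8800 = 208.9464
Higher: breed at age 1 (361.8108).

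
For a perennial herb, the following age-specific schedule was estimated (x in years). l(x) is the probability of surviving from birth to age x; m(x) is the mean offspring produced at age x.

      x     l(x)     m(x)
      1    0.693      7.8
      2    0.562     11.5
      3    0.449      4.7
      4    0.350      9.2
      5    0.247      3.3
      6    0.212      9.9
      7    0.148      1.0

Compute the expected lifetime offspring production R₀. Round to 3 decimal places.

R₀ = Σ l(x) m(x):
  age 1: 0.693 × 7.8 = 5.4054
  age 2: 0.562 × 11.5 = 6.4630
  age 3: 0.449 × 4.7 = 2.1103
  age 4: 0.350 × 9.2 = 3.2200
  age 5: 0.247 × 3.3 = 0.8151
  age 6: 0.212 × 9.9 = 2.0988
  age 7: 0.148 × 1.0 = 0.1480
R₀ = 5.4054 + 6.4630 + 2.1103 + 3.2200 + 0.8151 + 2.0988 + 0.1480 = 20.2606

20.261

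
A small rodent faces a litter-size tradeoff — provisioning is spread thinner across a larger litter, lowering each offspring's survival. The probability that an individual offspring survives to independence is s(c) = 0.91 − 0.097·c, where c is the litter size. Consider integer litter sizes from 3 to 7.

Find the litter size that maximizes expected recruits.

5

Expected recruits = c × s(c):
  c=3: 3 × 0.619 = 1.857
  c=4: 4 × 0.522 = 2.088
  c=5: 5 × 0.425 = 2.125
  c=6: 6 × 0.328 = 1.968
  c=7: 7 × 0.231 = 1.617
Maximum at c = 5 (2.125 recruits).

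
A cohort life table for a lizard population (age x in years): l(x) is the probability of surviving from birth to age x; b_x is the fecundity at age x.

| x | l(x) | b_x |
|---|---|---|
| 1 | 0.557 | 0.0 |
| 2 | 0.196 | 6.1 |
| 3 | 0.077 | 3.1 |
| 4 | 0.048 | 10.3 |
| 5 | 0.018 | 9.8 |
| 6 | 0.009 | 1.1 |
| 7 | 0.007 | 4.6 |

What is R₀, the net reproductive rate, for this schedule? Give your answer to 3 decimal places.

2.147

R₀ = Σ l(x) b_x:
  age 1: 0.557 × 0.0 = 0.0000
  age 2: 0.196 × 6.1 = 1.1956
  age 3: 0.077 × 3.1 = 0.2387
  age 4: 0.048 × 10.3 = 0.4944
  age 5: 0.018 × 9.8 = 0.1764
  age 6: 0.009 × 1.1 = 0.0099
  age 7: 0.007 × 4.6 = 0.0322
R₀ = 0.0000 + 1.1956 + 0.2387 + 0.4944 + 0.1764 + 0.0099 + 0.0322 = 2.1472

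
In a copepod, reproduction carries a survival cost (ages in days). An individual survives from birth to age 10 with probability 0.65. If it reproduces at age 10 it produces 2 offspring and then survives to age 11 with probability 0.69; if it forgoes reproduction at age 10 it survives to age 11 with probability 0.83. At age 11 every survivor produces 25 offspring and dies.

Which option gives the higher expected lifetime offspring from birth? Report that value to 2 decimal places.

breed at age 10: R₀ = 0.65 × (2 + 0.69 × 25) = 0.65 × 19.2500 = 12.5125
delay to age 11: R₀ = 0.65 × (0.83 × 25) = 0.65 × 20.7500 = 13.4875
Higher: delay to age 11 (13.4875).

13.49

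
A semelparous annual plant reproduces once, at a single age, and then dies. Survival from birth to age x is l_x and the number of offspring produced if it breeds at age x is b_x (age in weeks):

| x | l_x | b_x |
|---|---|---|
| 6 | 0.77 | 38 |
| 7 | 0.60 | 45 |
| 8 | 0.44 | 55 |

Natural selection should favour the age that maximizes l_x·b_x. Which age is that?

6

Expected offspring if breeding at age x = l_x × b_x:
  age 6: 0.77 × 38 = 29.260
  age 7: 0.60 × 45 = 27.000
  age 8: 0.44 × 55 = 24.200
Maximum at age 6 (29.260).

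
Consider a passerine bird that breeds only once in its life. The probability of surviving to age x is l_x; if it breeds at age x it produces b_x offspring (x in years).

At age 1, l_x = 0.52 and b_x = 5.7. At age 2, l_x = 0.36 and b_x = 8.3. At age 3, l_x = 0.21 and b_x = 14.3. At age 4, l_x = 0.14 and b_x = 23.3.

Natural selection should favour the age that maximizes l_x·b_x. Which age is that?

Expected offspring if breeding at age x = l_x × b_x:
  age 1: 0.52 × 5.7 = 2.964
  age 2: 0.36 × 8.3 = 2.988
  age 3: 0.21 × 14.3 = 3.003
  age 4: 0.14 × 23.3 = 3.262
Maximum at age 4 (3.262).

4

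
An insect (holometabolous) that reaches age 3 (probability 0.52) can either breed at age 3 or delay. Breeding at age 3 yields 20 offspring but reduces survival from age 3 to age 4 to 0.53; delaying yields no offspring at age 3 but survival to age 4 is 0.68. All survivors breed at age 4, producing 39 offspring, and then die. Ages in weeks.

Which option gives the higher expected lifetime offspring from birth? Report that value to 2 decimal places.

21.15

breed at age 3: R₀ = 0.52 × (20 + 0.53 × 39) = 0.52 × 40.6700 = 21.1484
delay to age 4: R₀ = 0.52 × (0.68 × 39) = 0.52 × 26.5200 = 13.7904
Higher: breed at age 3 (21.1484).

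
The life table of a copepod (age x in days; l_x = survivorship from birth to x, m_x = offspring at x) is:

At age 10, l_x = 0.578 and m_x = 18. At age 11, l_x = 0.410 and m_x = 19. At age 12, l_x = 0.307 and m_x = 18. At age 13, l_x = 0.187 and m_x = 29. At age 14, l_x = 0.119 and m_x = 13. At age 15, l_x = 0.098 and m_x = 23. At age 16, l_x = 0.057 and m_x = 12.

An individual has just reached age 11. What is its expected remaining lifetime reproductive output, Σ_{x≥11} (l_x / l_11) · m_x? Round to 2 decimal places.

l_11 = 0.410. Conditional survival from age 11 to x is l_x / l_11.
  x=11: (0.410/0.410) × 19 = 19.0000
  x=12: (0.307/0.410) × 18 = 13.4780
  x=13: (0.187/0.410) × 29 = 13.2268
  x=14: (0.119/0.410) × 13 = 3.7732
  x=15: (0.098/0.410) × 23 = 5.4976
  x=16: (0.057/0.410) × 12 = 1.6683
Sum = 19.0000 + 13.4780 + 13.2268 + 3.7732 + 5.4976 + 1.6683 = 56.6439

56.64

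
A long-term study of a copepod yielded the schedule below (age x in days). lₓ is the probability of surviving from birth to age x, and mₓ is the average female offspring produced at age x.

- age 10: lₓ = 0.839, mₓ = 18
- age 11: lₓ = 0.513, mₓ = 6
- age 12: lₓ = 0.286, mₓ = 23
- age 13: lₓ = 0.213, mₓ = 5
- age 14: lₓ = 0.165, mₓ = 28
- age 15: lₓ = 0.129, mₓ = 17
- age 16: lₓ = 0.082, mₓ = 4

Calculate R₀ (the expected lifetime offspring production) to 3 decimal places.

R₀ = Σ lₓ mₓ:
  age 10: 0.839 × 18 = 15.1020
  age 11: 0.513 × 6 = 3.0780
  age 12: 0.286 × 23 = 6.5780
  age 13: 0.213 × 5 = 1.0650
  age 14: 0.165 × 28 = 4.6200
  age 15: 0.129 × 17 = 2.1930
  age 16: 0.082 × 4 = 0.3280
R₀ = 15.1020 + 3.0780 + 6.5780 + 1.0650 + 4.6200 + 2.1930 + 0.3280 = 32.9640

32.964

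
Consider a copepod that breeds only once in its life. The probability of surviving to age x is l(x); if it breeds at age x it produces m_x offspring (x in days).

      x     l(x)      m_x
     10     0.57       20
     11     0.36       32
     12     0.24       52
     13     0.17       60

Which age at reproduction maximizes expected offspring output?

Expected offspring if breeding at age x = l(x) × m_x:
  age 10: 0.57 × 20 = 11.400
  age 11: 0.36 × 32 = 11.520
  age 12: 0.24 × 52 = 12.480
  age 13: 0.17 × 60 = 10.200
Maximum at age 12 (12.480).

12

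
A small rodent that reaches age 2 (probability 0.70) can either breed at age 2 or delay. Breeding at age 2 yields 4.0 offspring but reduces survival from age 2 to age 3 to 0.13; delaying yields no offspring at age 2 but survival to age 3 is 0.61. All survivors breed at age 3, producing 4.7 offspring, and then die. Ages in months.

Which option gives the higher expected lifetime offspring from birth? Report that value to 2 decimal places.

3.23

breed at age 2: R₀ = 0.70 × (4.0 + 0.13 × 4.7) = 0.70 × 4.6110 = 3.2277
delay to age 3: R₀ = 0.70 × (0.61 × 4.7) = 0.70 × 2.8670 = 2.0069
Higher: breed at age 2 (3.2277).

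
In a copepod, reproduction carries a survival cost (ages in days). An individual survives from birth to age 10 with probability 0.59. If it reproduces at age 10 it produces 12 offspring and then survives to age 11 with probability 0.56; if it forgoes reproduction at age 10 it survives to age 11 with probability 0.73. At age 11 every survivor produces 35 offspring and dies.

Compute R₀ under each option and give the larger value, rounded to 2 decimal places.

18.64

breed at age 10: R₀ = 0.59 × (12 + 0.56 × 35) = 0.59 × 31.6000 = 18.6440
delay to age 11: R₀ = 0.59 × (0.73 × 35) = 0.59 × 25.5500 = 15.0745
Higher: breed at age 10 (18.6440).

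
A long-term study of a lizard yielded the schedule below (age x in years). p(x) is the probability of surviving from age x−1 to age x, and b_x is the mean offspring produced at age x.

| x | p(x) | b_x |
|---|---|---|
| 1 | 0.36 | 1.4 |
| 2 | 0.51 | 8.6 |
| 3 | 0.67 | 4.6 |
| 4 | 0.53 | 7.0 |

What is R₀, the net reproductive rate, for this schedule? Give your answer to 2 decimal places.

3.11

Survivorship from birth: l_x = p_1·p_2·…·p_x.
  l_1 = 0.36000
  l_2 = 0.18360
  l_3 = 0.12301
  l_4 = 0.06520
R₀ = Σ l_x b_x:
  age 1: 0.36000 × 1.4 = 0.5040
  age 2: 0.18360 × 8.6 = 1.5790
  age 3: 0.12301 × 4.6 = 0.5658
  age 4: 0.06520 × 7.0 = 0.4564
R₀ = 0.5040 + 1.5790 + 0.5658 + 0.4564 = 3.1052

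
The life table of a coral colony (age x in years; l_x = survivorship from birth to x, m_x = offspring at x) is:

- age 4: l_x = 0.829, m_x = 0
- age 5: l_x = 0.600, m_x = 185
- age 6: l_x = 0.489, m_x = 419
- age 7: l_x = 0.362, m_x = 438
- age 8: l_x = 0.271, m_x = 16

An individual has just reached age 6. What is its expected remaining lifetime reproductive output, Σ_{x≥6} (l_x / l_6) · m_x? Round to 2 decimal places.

752.11

l_6 = 0.489. Conditional survival from age 6 to x is l_x / l_6.
  x=6: (0.489/0.489) × 419 = 419.0000
  x=7: (0.362/0.489) × 438 = 324.2454
  x=8: (0.271/0.489) × 16 = 8.8671
Sum = 419.0000 + 324.2454 + 8.8671 = 752.1125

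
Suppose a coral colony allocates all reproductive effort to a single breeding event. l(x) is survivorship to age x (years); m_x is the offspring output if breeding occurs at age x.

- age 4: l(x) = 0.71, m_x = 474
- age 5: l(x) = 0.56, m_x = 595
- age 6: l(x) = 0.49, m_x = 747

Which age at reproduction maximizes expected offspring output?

Expected offspring if breeding at age x = l(x) × m_x:
  age 4: 0.71 × 474 = 336.540
  age 5: 0.56 × 595 = 333.200
  age 6: 0.49 × 747 = 366.030
Maximum at age 6 (366.030).

6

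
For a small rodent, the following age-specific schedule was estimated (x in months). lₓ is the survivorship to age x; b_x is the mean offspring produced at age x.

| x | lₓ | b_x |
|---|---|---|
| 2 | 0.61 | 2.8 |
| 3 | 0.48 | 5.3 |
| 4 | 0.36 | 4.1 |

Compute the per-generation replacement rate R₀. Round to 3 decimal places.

5.728

R₀ = Σ lₓ b_x:
  age 2: 0.61 × 2.8 = 1.7080
  age 3: 0.48 × 5.3 = 2.5440
  age 4: 0.36 × 4.1 = 1.4760
R₀ = 1.7080 + 2.5440 + 1.4760 = 5.7280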